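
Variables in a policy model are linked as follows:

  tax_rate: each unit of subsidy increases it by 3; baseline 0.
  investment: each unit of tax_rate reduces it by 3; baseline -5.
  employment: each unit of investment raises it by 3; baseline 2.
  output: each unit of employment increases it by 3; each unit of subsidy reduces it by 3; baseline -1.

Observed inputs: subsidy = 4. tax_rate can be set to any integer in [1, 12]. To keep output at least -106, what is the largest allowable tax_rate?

tax_rate = 2

Intervening on tax_rate fixes its value directly, overriding its dependence on subsidy.
Substituting into the employment equation gives employment = -9*tax_rate - 13.
Substituting into the output equation gives output = -27*tax_rate - 52.
Require -27*tax_rate - 52 ≥ -106, so tax_rate ≤ 2.
The largest integer in [1, 12] satisfying this is 2.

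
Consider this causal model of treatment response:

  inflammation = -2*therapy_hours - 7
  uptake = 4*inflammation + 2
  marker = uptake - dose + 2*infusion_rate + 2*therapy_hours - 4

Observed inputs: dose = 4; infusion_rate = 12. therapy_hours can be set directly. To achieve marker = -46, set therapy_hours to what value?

therapy_hours = 6

Substituting into the uptake equation gives uptake = -8*therapy_hours - 26.
This gives marker = -6*therapy_hours - 10.
Solve -6*therapy_hours - 10 = -46: therapy_hours = (-46 + 10) / -6 = 6.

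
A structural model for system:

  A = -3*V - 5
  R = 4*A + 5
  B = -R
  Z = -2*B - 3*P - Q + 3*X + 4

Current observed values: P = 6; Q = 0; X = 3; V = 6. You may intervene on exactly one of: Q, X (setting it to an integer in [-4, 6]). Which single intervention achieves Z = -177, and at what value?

Intervening on Q: with other inputs at their observed values, Z = -Q - 179. Solving for -177 gives Q = -2, within [-4, 6].
Intervening on X: Z = 3*X - 188. Reaching -177 requires X = 11/3, not an integer.

set Q = -2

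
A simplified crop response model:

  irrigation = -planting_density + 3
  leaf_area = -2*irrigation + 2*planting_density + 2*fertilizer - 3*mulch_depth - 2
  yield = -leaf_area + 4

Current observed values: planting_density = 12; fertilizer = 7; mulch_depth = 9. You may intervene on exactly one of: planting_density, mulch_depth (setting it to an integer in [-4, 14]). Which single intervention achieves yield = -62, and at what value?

Intervening on planting_density: yield = -4*planting_density + 25. Reaching -62 requires planting_density = 87/4, not an integer.
Intervening on mulch_depth: with other inputs at their observed values, yield = 3*mulch_depth - 50. Solving for -62 gives mulch_depth = -4, within [-4, 14].

set mulch_depth = -4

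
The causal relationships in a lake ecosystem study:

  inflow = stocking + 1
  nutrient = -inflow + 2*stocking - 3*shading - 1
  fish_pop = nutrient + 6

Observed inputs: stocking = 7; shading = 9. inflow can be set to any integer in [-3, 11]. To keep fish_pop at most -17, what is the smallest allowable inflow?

Intervening on inflow fixes its value directly, overriding its dependence on stocking.
Substituting into the nutrient equation gives nutrient = -inflow - 14.
fish_pop becomes -inflow - 8.
Require -inflow - 8 ≤ -17, so inflow ≥ 9.
The smallest integer in [-3, 11] satisfying this is 9.

inflow = 9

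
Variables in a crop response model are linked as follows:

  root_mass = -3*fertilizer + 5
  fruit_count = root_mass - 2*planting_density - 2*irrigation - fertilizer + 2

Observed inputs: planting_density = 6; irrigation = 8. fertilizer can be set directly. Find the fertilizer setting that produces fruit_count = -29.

Substituting into the fruit_count equation gives fruit_count = -4*fertilizer - 21.
Solve -4*fertilizer - 21 = -29: fertilizer = (-29 + 21) / -4 = 2.

fertilizer = 2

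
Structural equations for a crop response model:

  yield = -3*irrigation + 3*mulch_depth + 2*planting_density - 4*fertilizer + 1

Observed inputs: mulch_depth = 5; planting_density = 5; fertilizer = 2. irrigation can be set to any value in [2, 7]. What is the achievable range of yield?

Substituting into the yield equation gives yield = -3*irrigation + 18.
Linear in irrigation, so extremes are at the endpoints: irrigation = 2 gives yield = 12; irrigation = 7 gives yield = -3.

-3 to 12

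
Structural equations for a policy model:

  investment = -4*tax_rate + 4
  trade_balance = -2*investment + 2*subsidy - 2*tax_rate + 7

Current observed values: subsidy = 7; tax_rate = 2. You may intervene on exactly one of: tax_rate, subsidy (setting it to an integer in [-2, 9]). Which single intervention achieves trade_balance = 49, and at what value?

set tax_rate = 6

Intervening on tax_rate: with other inputs at their observed values, trade_balance = 6*tax_rate + 13. Solving for 49 gives tax_rate = 6, within [-2, 9].
Intervening on subsidy: trade_balance = 2*subsidy + 11. Reaching 49 requires subsidy = 19, outside [-2, 9].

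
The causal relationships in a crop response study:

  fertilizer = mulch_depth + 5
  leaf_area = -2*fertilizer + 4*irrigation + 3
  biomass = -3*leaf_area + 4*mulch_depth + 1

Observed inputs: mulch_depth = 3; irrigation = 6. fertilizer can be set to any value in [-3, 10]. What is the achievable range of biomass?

-86 to -8

Intervening on fertilizer fixes its value directly, overriding its dependence on mulch_depth.
Substituting into the leaf_area equation gives leaf_area = -2*fertilizer + 27.
Substituting into the biomass equation gives biomass = 6*fertilizer - 68.
Linear in fertilizer, so extremes are at the endpoints: fertilizer = -3 gives biomass = -86; fertilizer = 10 gives biomass = -8.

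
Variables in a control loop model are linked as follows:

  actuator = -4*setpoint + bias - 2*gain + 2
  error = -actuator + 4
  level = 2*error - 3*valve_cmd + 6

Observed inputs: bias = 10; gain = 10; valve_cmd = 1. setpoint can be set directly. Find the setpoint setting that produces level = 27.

setpoint = 0

Substituting into the actuator equation gives actuator = -4*setpoint - 8.
Substituting into the error equation gives error = 4*setpoint + 12.
level becomes 8*setpoint + 27.
Solve 8*setpoint + 27 = 27: setpoint = (27 - 27) / 8 = 0.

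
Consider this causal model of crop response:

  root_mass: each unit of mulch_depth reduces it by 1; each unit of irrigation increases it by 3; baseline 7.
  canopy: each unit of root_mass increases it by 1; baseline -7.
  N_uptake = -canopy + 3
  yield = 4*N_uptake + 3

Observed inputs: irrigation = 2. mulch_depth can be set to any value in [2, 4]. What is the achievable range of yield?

-1 to 7

Substituting into the root_mass equation gives root_mass = -mulch_depth + 13.
canopy becomes -mulch_depth + 6.
Substituting into the N_uptake equation gives N_uptake = mulch_depth - 3.
Substituting into the yield equation gives yield = 4*mulch_depth - 9.
Linear in mulch_depth, so extremes are at the endpoints: mulch_depth = 2 gives yield = -1; mulch_depth = 4 gives yield = 7.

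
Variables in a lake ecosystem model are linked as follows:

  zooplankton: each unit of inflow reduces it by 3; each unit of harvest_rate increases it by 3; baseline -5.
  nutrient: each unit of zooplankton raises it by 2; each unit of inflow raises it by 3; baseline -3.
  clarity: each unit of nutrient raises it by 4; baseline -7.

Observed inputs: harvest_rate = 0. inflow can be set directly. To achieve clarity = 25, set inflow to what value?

inflow = -7

Substituting into the zooplankton equation gives zooplankton = -3*inflow - 5.
Substituting into the nutrient equation gives nutrient = -3*inflow - 13.
This gives clarity = -12*inflow - 59.
Solve -12*inflow - 59 = 25: inflow = (25 + 59) / -12 = -7.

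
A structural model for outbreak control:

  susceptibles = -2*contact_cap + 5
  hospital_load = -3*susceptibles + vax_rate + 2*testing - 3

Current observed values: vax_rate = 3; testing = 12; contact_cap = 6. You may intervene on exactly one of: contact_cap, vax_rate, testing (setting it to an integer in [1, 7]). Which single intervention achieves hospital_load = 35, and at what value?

Intervening on contact_cap: hospital_load = 6*contact_cap + 9. Reaching 35 requires contact_cap = 13/3, not an integer.
Intervening on vax_rate: hospital_load = vax_rate + 42. Reaching 35 requires vax_rate = -7, outside [1, 7].
Intervening on testing: with other inputs at their observed values, hospital_load = 2*testing + 21. Solving for 35 gives testing = 7, within [1, 7].

set testing = 7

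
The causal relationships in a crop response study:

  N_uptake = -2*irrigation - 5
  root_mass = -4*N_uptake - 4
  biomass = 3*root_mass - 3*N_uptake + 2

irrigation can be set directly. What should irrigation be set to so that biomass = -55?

Substituting into the root_mass equation gives root_mass = 8*irrigation + 16.
This gives biomass = 30*irrigation + 65.
Solve 30*irrigation + 65 = -55: irrigation = (-55 - 65) / 30 = -4.

irrigation = -4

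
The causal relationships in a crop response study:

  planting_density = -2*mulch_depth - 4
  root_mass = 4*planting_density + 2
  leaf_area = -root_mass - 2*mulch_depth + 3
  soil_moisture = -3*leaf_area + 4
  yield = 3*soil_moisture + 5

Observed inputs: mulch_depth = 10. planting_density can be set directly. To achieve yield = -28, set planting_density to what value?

planting_density = -6

Intervening on planting_density fixes its value directly, overriding its dependence on mulch_depth.
Substituting into the leaf_area equation gives leaf_area = -4*planting_density - 19.
This gives soil_moisture = 12*planting_density + 61.
Substituting into the yield equation gives yield = 36*planting_density + 188.
Solve 36*planting_density + 188 = -28: planting_density = (-28 - 188) / 36 = -6.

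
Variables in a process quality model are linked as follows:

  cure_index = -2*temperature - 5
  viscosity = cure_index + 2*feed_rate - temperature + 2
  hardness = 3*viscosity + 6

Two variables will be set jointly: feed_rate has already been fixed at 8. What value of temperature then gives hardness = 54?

temperature = -1

With feed_rate held at 8:
Substituting into the viscosity equation gives viscosity = -3*temperature + 13.
This gives hardness = -9*temperature + 45.
Solve -9*temperature + 45 = 54: temperature = (54 - 45) / -9 = -1.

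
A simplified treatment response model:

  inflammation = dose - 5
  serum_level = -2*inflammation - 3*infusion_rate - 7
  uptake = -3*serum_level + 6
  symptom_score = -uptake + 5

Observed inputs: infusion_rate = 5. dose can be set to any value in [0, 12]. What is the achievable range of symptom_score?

Substituting into the serum_level equation gives serum_level = -2*dose - 12.
Substituting into the uptake equation gives uptake = 6*dose + 42.
Substituting into the symptom_score equation gives symptom_score = -6*dose - 37.
Linear in dose, so extremes are at the endpoints: dose = 0 gives symptom_score = -37; dose = 12 gives symptom_score = -109.

-109 to -37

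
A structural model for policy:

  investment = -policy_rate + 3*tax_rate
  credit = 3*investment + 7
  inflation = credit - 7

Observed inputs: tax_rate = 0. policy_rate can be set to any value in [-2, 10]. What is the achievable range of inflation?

-30 to 6

Substituting into the investment equation gives investment = -policy_rate.
So credit = -3*policy_rate + 7.
Substituting into the inflation equation gives inflation = -3*policy_rate.
Linear in policy_rate, so extremes are at the endpoints: policy_rate = -2 gives inflation = 6; policy_rate = 10 gives inflation = -30.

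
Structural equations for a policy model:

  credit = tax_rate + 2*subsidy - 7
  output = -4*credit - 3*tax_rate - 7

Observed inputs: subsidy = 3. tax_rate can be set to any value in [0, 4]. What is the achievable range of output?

-31 to -3

Substituting into the credit equation gives credit = tax_rate - 1.
Substituting into the output equation gives output = -7*tax_rate - 3.
Linear in tax_rate, so extremes are at the endpoints: tax_rate = 0 gives output = -3; tax_rate = 4 gives output = -31.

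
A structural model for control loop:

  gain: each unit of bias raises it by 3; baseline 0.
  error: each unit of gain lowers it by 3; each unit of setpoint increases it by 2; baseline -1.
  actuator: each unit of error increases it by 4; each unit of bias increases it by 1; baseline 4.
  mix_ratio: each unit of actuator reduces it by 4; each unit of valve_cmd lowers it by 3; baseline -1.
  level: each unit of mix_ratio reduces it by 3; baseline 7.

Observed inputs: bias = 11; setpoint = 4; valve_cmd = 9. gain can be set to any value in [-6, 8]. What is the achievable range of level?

-545 to 1471

Intervening on gain fixes its value directly, overriding its dependence on bias.
Substituting into the error equation gives error = -3*gain + 7.
So actuator = -12*gain + 43.
This gives mix_ratio = 48*gain - 200.
So level = -144*gain + 607.
Linear in gain, so extremes are at the endpoints: gain = -6 gives level = 1471; gain = 8 gives level = -545.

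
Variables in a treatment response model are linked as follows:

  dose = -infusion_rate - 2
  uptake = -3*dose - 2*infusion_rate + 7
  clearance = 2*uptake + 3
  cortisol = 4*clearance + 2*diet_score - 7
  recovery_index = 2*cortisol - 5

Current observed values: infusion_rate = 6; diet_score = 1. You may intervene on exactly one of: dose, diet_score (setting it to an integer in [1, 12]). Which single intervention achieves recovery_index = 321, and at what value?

set diet_score = 3

Intervening on dose: recovery_index = -48*dose - 71. Reaching 321 requires dose = -49/6, not an integer.
Intervening on diet_score: with other inputs at their observed values, recovery_index = 4*diet_score + 309. Solving for 321 gives diet_score = 3, within [1, 12].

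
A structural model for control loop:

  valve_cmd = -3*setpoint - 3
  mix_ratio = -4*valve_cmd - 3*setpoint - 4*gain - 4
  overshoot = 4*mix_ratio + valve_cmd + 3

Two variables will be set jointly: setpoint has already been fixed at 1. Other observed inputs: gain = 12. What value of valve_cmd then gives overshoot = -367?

With setpoint held at 1:
Intervening on valve_cmd fixes its value directly, overriding its dependence on setpoint.
Substituting into the mix_ratio equation gives mix_ratio = -4*valve_cmd - 55.
Substituting into the overshoot equation gives overshoot = -15*valve_cmd - 217.
Solve -15*valve_cmd - 217 = -367: valve_cmd = (-367 + 217) / -15 = 10.

valve_cmd = 10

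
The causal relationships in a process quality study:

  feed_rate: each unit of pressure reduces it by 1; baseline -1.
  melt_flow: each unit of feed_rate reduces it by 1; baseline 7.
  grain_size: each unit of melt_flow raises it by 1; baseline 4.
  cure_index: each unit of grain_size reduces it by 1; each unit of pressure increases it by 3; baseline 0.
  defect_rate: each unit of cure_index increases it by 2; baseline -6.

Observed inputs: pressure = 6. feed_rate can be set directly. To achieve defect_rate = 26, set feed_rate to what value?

feed_rate = 9

Intervening on feed_rate fixes its value directly, overriding its dependence on pressure.
Substituting into the grain_size equation gives grain_size = -feed_rate + 11.
Substituting into the cure_index equation gives cure_index = feed_rate + 7.
Substituting into the defect_rate equation gives defect_rate = 2*feed_rate + 8.
Solve 2*feed_rate + 8 = 26: feed_rate = (26 - 8) / 2 = 9.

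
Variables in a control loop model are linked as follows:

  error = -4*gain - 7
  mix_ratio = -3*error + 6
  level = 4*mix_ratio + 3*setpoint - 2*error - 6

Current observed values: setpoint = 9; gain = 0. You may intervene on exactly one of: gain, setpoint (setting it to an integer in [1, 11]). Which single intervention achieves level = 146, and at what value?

set setpoint = 10

Intervening on gain: level = 56*gain + 143. Reaching 146 requires gain = 3/56, not an integer.
Intervening on setpoint: with other inputs at their observed values, level = 3*setpoint + 116. Solving for 146 gives setpoint = 10, within [1, 11].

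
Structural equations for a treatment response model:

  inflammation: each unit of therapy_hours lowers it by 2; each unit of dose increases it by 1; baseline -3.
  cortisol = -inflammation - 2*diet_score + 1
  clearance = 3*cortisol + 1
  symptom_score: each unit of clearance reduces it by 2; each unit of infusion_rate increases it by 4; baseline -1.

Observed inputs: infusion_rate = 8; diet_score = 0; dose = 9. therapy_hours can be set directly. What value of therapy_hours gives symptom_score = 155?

Substituting into the inflammation equation gives inflammation = -2*therapy_hours + 6.
This gives cortisol = 2*therapy_hours - 5.
Substituting into the clearance equation gives clearance = 6*therapy_hours - 14.
So symptom_score = -12*therapy_hours + 59.
Solve -12*therapy_hours + 59 = 155: therapy_hours = (155 - 59) / -12 = -8.

therapy_hours = -8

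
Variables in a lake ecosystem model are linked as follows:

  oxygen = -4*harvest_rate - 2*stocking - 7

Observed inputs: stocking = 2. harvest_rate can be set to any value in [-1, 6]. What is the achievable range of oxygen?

-35 to -7

Substituting into the oxygen equation gives oxygen = -4*harvest_rate - 11.
Linear in harvest_rate, so extremes are at the endpoints: harvest_rate = -1 gives oxygen = -7; harvest_rate = 6 gives oxygen = -35.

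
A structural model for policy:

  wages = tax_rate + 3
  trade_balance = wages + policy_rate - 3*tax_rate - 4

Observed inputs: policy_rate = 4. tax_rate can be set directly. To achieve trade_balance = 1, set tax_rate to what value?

Substituting into the trade_balance equation gives trade_balance = -2*tax_rate + 3.
Solve -2*tax_rate + 3 = 1: tax_rate = (1 - 3) / -2 = 1.

tax_rate = 1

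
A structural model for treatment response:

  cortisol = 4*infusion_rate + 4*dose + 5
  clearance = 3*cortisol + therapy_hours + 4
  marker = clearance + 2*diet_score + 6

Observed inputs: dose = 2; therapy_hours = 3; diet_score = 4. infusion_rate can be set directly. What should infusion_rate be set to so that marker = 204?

infusion_rate = 12

Substituting into the cortisol equation gives cortisol = 4*infusion_rate + 13.
Substituting into the clearance equation gives clearance = 12*infusion_rate + 46.
Substituting into the marker equation gives marker = 12*infusion_rate + 60.
Solve 12*infusion_rate + 60 = 204: infusion_rate = (204 - 60) / 12 = 12.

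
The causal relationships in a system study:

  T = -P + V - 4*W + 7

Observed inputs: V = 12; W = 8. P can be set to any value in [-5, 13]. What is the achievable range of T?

-26 to -8

Substituting into the T equation gives T = -P - 13.
Linear in P, so extremes are at the endpoints: P = -5 gives T = -8; P = 13 gives T = -26.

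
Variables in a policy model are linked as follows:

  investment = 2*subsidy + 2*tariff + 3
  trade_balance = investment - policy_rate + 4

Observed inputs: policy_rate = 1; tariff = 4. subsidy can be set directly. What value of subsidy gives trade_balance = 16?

Substituting into the investment equation gives investment = 2*subsidy + 11.
So trade_balance = 2*subsidy + 14.
Solve 2*subsidy + 14 = 16: subsidy = (16 - 14) / 2 = 1.

subsidy = 1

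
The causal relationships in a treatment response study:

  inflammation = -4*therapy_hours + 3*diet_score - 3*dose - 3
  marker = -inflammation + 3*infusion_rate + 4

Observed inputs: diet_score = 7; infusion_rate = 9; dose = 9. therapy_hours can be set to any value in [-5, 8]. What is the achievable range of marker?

20 to 72

Substituting into the inflammation equation gives inflammation = -4*therapy_hours - 9.
marker becomes 4*therapy_hours + 40.
Linear in therapy_hours, so extremes are at the endpoints: therapy_hours = -5 gives marker = 20; therapy_hours = 8 gives marker = 72.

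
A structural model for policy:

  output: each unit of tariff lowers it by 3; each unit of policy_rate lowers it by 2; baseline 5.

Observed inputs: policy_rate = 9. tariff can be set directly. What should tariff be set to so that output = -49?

Substituting into the output equation gives output = -3*tariff - 13.
Solve -3*tariff - 13 = -49: tariff = (-49 + 13) / -3 = 12.

tariff = 12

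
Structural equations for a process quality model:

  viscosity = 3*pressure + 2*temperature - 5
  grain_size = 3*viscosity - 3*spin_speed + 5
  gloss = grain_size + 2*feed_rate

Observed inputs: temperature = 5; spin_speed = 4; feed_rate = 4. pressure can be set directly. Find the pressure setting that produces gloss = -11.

pressure = -3

Substituting into the viscosity equation gives viscosity = 3*pressure + 5.
Substituting into the grain_size equation gives grain_size = 9*pressure + 8.
gloss becomes 9*pressure + 16.
Solve 9*pressure + 16 = -11: pressure = (-11 - 16) / 9 = -3.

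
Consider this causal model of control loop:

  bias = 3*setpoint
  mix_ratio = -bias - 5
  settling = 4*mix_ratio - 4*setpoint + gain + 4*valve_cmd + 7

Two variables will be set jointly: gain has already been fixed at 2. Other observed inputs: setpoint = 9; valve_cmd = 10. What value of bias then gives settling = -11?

bias = 1

With gain held at 2:
Intervening on bias fixes its value directly, overriding its dependence on setpoint.
Substituting into the settling equation gives settling = -4*bias - 7.
Solve -4*bias - 7 = -11: bias = (-11 + 7) / -4 = 1.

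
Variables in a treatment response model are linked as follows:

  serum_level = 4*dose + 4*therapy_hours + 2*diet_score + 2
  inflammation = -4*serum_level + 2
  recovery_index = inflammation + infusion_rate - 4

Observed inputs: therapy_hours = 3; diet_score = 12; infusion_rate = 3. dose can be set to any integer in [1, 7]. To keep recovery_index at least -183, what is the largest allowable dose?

dose = 2

Substituting into the serum_level equation gives serum_level = 4*dose + 38.
Substituting into the inflammation equation gives inflammation = -16*dose - 150.
recovery_index becomes -16*dose - 151.
Require -16*dose - 151 ≥ -183, so dose ≤ 2.
The largest integer in [1, 7] satisfying this is 2.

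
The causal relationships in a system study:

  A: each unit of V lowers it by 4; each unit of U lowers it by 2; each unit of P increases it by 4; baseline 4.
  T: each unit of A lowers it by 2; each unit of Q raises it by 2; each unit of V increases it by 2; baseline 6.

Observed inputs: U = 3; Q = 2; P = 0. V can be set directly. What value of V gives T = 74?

Substituting into the A equation gives A = -4*V - 2.
Substituting into the T equation gives T = 10*V + 14.
Solve 10*V + 14 = 74: V = (74 - 14) / 10 = 6.

V = 6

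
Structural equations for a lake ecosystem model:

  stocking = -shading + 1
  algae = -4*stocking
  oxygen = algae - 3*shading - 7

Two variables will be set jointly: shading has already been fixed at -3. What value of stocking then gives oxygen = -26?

stocking = 7

With shading held at -3:
Intervening on stocking fixes its value directly, overriding its dependence on shading.
Substituting into the oxygen equation gives oxygen = -4*stocking + 2.
Solve -4*stocking + 2 = -26: stocking = (-26 - 2) / -4 = 7.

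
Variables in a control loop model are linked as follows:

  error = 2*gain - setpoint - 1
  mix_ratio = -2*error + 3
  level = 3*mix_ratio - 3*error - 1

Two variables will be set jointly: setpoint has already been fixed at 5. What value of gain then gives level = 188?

With setpoint held at 5:
Substituting into the error equation gives error = 2*gain - 6.
mix_ratio becomes -4*gain + 15.
Substituting into the level equation gives level = -18*gain + 62.
Solve -18*gain + 62 = 188: gain = (188 - 62) / -18 = -7.

gain = -7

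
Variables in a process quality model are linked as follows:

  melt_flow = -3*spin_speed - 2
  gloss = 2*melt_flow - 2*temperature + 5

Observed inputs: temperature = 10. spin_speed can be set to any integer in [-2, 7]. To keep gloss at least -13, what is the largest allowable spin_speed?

Substituting into the gloss equation gives gloss = -6*spin_speed - 19.
Require -6*spin_speed - 19 ≥ -13, so spin_speed ≤ -1.
The largest integer in [-2, 7] satisfying this is -1.

spin_speed = -1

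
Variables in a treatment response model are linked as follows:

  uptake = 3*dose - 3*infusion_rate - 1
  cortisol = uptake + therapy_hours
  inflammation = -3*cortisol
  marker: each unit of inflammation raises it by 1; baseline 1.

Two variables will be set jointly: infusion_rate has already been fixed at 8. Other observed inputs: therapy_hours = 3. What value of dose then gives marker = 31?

With infusion_rate held at 8:
Substituting into the uptake equation gives uptake = 3*dose - 25.
cortisol becomes 3*dose - 22.
Substituting into the inflammation equation gives inflammation = -9*dose + 66.
This gives marker = -9*dose + 67.
Solve -9*dose + 67 = 31: dose = (31 - 67) / -9 = 4.

dose = 4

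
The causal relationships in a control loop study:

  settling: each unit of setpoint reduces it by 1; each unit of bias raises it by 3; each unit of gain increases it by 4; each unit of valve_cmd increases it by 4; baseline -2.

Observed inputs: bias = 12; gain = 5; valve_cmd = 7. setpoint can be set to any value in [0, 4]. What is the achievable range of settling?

Substituting into the settling equation gives settling = -setpoint + 82.
Linear in setpoint, so extremes are at the endpoints: setpoint = 0 gives settling = 82; setpoint = 4 gives settling = 78.

78 to 82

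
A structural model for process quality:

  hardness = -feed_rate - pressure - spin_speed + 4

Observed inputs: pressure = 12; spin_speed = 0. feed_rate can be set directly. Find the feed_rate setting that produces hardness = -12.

feed_rate = 4

Substituting into the hardness equation gives hardness = -feed_rate - 8.
Solve -feed_rate - 8 = -12: feed_rate = (-12 + 8) / -1 = 4.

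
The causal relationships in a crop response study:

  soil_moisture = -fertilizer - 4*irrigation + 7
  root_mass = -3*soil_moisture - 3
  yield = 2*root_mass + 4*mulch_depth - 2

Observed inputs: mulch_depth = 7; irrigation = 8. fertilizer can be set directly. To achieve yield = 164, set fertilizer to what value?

fertilizer = -1

Substituting into the soil_moisture equation gives soil_moisture = -fertilizer - 25.
Substituting into the root_mass equation gives root_mass = 3*fertilizer + 72.
Substituting into the yield equation gives yield = 6*fertilizer + 170.
Solve 6*fertilizer + 170 = 164: fertilizer = (164 - 170) / 6 = -1.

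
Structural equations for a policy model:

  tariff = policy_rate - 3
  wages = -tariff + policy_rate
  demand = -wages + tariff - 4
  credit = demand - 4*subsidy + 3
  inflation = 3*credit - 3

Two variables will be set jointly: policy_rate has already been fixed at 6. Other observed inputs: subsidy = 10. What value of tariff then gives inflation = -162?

With policy_rate held at 6:
Intervening on tariff fixes its value directly, overriding its dependence on policy_rate.
Substituting into the wages equation gives wages = -tariff + 6.
Substituting into the demand equation gives demand = 2*tariff - 10.
Substituting into the credit equation gives credit = 2*tariff - 47.
Substituting into the inflation equation gives inflation = 6*tariff - 144.
Solve 6*tariff - 144 = -162: tariff = (-162 + 144) / 6 = -3.

tariff = -3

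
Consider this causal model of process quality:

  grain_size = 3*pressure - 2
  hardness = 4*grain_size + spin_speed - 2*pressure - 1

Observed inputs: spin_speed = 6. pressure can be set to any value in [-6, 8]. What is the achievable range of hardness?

-63 to 77

Substituting into the hardness equation gives hardness = 10*pressure - 3.
Linear in pressure, so extremes are at the endpoints: pressure = -6 gives hardness = -63; pressure = 8 gives hardness = 77.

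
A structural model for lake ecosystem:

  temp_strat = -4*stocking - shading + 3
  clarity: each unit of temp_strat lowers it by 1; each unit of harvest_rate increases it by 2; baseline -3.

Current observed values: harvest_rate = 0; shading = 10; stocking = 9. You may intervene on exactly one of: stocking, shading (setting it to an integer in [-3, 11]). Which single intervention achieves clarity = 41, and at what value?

set shading = 11

Intervening on stocking: clarity = 4*stocking + 4. Reaching 41 requires stocking = 37/4, not an integer.
Intervening on shading: with other inputs at their observed values, clarity = shading + 30. Solving for 41 gives shading = 11, within [-3, 11].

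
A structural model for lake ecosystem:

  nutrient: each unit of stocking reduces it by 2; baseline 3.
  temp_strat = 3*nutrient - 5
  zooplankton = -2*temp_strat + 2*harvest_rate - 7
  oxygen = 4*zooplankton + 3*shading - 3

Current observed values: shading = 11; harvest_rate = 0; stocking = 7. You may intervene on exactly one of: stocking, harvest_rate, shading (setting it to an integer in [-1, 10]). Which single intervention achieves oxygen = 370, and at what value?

set harvest_rate = 8

Intervening on stocking: oxygen = 48*stocking - 30. Reaching 370 requires stocking = 25/3, not an integer.
Intervening on harvest_rate: with other inputs at their observed values, oxygen = 8*harvest_rate + 306. Solving for 370 gives harvest_rate = 8, within [-1, 10].
Intervening on shading: oxygen = 3*shading + 273. Reaching 370 requires shading = 97/3, not an integer.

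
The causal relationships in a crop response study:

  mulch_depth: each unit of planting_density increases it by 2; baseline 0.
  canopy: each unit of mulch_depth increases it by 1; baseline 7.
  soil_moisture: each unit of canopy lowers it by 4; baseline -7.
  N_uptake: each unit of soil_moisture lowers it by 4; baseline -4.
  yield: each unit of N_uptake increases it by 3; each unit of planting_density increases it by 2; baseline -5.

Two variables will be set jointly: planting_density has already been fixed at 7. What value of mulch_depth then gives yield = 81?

With planting_density held at 7:
Intervening on mulch_depth fixes its value directly, overriding its dependence on planting_density.
Substituting into the soil_moisture equation gives soil_moisture = -4*mulch_depth - 35.
So N_uptake = 16*mulch_depth + 136.
yield becomes 48*mulch_depth + 417.
Solve 48*mulch_depth + 417 = 81: mulch_depth = (81 - 417) / 48 = -7.

mulch_depth = -7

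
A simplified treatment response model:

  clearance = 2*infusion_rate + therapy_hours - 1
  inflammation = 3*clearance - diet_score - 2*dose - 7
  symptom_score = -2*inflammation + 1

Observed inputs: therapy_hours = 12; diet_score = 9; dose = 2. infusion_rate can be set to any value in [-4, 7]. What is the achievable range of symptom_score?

Substituting into the clearance equation gives clearance = 2*infusion_rate + 11.
inflammation becomes 6*infusion_rate + 13.
symptom_score becomes -12*infusion_rate - 25.
Linear in infusion_rate, so extremes are at the endpoints: infusion_rate = -4 gives symptom_score = 23; infusion_rate = 7 gives symptom_score = -109.

-109 to 23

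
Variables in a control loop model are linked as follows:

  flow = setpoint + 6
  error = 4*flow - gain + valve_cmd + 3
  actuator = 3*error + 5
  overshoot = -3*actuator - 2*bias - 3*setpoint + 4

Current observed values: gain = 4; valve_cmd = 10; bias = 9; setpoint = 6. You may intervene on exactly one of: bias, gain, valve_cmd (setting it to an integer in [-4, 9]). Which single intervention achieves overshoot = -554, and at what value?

Intervening on bias: with other inputs at their observed values, overshoot = -2*bias - 542. Solving for -554 gives bias = 6, within [-4, 9].
Intervening on gain: overshoot = 9*gain - 596. Reaching -554 requires gain = 14/3, not an integer.
Intervening on valve_cmd: overshoot = -9*valve_cmd - 470. Reaching -554 requires valve_cmd = 28/3, not an integer.

set bias = 6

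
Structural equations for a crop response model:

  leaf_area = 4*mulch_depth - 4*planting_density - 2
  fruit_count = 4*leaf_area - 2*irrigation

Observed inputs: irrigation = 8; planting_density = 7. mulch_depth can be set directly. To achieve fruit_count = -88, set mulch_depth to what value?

Substituting into the leaf_area equation gives leaf_area = 4*mulch_depth - 30.
Substituting into the fruit_count equation gives fruit_count = 16*mulch_depth - 136.
Solve 16*mulch_depth - 136 = -88: mulch_depth = (-88 + 136) / 16 = 3.

mulch_depth = 3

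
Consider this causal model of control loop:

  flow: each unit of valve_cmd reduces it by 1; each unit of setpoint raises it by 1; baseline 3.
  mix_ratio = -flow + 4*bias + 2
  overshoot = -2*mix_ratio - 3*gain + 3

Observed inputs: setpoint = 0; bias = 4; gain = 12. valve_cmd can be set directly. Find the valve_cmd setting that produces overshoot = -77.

Substituting into the flow equation gives flow = -valve_cmd + 3.
mix_ratio becomes valve_cmd + 15.
So overshoot = -2*valve_cmd - 63.
Solve -2*valve_cmd - 63 = -77: valve_cmd = (-77 + 63) / -2 = 7.

valve_cmd = 7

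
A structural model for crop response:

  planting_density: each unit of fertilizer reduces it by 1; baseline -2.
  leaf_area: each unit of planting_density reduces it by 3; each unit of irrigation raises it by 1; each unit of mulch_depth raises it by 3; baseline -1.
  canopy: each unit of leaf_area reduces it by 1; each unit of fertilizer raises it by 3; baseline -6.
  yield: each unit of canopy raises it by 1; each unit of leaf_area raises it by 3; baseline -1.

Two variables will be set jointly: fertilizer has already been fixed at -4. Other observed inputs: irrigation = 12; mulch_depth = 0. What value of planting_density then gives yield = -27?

With fertilizer held at -4:
Intervening on planting_density fixes its value directly, overriding its dependence on fertilizer.
Substituting into the leaf_area equation gives leaf_area = -3*planting_density + 11.
This gives canopy = 3*planting_density - 29.
Substituting into the yield equation gives yield = -6*planting_density + 3.
Solve -6*planting_density + 3 = -27: planting_density = (-27 - 3) / -6 = 5.

planting_density = 5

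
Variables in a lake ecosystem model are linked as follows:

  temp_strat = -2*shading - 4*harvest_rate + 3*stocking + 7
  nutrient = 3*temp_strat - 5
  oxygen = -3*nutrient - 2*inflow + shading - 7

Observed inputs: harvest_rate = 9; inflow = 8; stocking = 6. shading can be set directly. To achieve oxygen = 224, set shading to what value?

Substituting into the temp_strat equation gives temp_strat = -2*shading - 11.
nutrient becomes -6*shading - 38.
This gives oxygen = 19*shading + 91.
Solve 19*shading + 91 = 224: shading = (224 - 91) / 19 = 7.

shading = 7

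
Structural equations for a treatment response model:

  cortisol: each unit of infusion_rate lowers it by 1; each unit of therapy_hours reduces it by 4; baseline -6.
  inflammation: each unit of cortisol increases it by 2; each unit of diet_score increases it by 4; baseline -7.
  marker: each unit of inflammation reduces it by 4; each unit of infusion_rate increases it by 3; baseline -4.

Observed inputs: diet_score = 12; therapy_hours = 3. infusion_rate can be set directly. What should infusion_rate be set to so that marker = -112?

infusion_rate = -8

Substituting into the cortisol equation gives cortisol = -infusion_rate - 18.
inflammation becomes -2*infusion_rate + 5.
Substituting into the marker equation gives marker = 11*infusion_rate - 24.
Solve 11*infusion_rate - 24 = -112: infusion_rate = (-112 + 24) / 11 = -8.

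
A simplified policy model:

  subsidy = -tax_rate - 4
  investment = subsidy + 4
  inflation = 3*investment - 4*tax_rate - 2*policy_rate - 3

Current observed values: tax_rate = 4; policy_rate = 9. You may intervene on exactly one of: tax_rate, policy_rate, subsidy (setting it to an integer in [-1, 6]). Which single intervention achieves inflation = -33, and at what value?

set policy_rate = 1

Intervening on tax_rate: inflation = -7*tax_rate - 21. Reaching -33 requires tax_rate = 12/7, not an integer.
Intervening on policy_rate: with other inputs at their observed values, inflation = -2*policy_rate - 31. Solving for -33 gives policy_rate = 1, within [-1, 6].
Intervening on subsidy: inflation = 3*subsidy - 25. Reaching -33 requires subsidy = -8/3, not an integer.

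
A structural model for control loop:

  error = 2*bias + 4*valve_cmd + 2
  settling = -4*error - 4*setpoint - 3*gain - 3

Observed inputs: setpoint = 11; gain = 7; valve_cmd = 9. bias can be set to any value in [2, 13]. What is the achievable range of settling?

-324 to -236

Substituting into the error equation gives error = 2*bias + 38.
settling becomes -8*bias - 220.
Linear in bias, so extremes are at the endpoints: bias = 2 gives settling = -236; bias = 13 gives settling = -324.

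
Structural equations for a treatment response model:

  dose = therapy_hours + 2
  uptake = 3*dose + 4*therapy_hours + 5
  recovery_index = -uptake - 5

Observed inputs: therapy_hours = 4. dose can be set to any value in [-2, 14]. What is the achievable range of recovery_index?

-68 to -20

Intervening on dose fixes its value directly, overriding its dependence on therapy_hours.
Substituting into the uptake equation gives uptake = 3*dose + 21.
This gives recovery_index = -3*dose - 26.
Linear in dose, so extremes are at the endpoints: dose = -2 gives recovery_index = -20; dose = 14 gives recovery_index = -68.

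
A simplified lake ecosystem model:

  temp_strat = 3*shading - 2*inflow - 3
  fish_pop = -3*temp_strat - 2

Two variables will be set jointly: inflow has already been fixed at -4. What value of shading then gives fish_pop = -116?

shading = 11

With inflow held at -4:
Substituting into the temp_strat equation gives temp_strat = 3*shading + 5.
This gives fish_pop = -9*shading - 17.
Solve -9*shading - 17 = -116: shading = (-116 + 17) / -9 = 11.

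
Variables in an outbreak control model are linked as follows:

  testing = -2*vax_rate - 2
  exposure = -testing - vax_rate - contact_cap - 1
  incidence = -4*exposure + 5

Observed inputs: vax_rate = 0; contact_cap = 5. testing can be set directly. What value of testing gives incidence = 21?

Intervening on testing fixes its value directly, overriding its dependence on vax_rate.
Substituting into the exposure equation gives exposure = -testing - 6.
incidence becomes 4*testing + 29.
Solve 4*testing + 29 = 21: testing = (21 - 29) / 4 = -2.

testing = -2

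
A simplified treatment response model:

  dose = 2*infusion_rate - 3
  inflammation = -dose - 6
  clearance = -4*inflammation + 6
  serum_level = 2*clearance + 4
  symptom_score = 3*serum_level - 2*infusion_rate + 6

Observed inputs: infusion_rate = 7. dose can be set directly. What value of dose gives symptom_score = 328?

dose = 6

Intervening on dose fixes its value directly, overriding its dependence on infusion_rate.
Substituting into the clearance equation gives clearance = 4*dose + 30.
Substituting into the serum_level equation gives serum_level = 8*dose + 64.
Substituting into the symptom_score equation gives symptom_score = 24*dose + 184.
Solve 24*dose + 184 = 328: dose = (328 - 184) / 24 = 6.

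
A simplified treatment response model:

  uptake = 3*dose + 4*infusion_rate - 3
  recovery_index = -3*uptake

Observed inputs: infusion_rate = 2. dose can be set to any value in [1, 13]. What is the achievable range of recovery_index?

-132 to -24

Substituting into the uptake equation gives uptake = 3*dose + 5.
recovery_index becomes -9*dose - 15.
Linear in dose, so extremes are at the endpoints: dose = 1 gives recovery_index = -24; dose = 13 gives recovery_index = -132.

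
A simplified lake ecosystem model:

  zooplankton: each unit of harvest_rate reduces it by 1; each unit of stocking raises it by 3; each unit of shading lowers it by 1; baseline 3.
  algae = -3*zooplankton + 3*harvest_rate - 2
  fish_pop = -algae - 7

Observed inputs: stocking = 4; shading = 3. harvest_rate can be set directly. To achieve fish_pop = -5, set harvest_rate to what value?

harvest_rate = 6

Substituting into the zooplankton equation gives zooplankton = -harvest_rate + 12.
algae becomes 6*harvest_rate - 38.
This gives fish_pop = -6*harvest_rate + 31.
Solve -6*harvest_rate + 31 = -5: harvest_rate = (-5 - 31) / -6 = 6.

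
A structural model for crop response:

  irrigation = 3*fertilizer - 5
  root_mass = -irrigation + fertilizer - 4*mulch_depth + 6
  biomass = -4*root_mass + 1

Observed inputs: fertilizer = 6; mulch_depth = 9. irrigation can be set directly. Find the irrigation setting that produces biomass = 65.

irrigation = -8

Intervening on irrigation fixes its value directly, overriding its dependence on fertilizer.
Substituting into the root_mass equation gives root_mass = -irrigation - 24.
Substituting into the biomass equation gives biomass = 4*irrigation + 97.
Solve 4*irrigation + 97 = 65: irrigation = (65 - 97) / 4 = -8.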